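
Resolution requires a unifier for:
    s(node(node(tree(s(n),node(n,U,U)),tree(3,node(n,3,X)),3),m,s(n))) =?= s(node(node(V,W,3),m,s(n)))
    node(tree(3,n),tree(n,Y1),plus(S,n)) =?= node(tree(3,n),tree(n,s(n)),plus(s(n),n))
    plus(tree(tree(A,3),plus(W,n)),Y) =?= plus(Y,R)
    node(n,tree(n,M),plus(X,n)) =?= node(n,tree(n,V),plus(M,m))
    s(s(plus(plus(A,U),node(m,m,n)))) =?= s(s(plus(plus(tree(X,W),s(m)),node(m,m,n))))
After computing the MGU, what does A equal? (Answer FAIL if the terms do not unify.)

FAIL

Decompose s/1: node(node(tree(s(n),node(n,U,U)),tree(3,node(n,3,X)),3),m,s(n)) =?= node(node(V,W,3),m,s(n)).
Decompose node/3: node(tree(s(n),node(n,U,U)),tree(3,node(n,3,X)),3) =?= node(V,W,3),  m =?= m,  s(n) =?= s(n).
Decompose node/3: tree(s(n),node(n,U,U)) =?= V,  tree(3,node(n,3,X)) =?= W,  3 =?= 3.
Bind V := tree(s(n),node(n,U,U)); substituting into the one remaining equation that mentions V gives: node(n,tree(n,M),plus(X,n)) =?= node(n,tree(n,tree(s(n),node(n,U,U))),plus(M,m)).
Bind W := tree(3,node(n,3,X)); substituting into the 2 remaining equations that mention W gives: plus(tree(tree(A,3),plus(tree(3,node(n,3,X)),n)),Y) =?= plus(Y,R),  s(s(plus(plus(A,U),node(m,m,n)))) =?= s(s(plus(plus(tree(X,tree(3,node(n,3,X))),s(m)),node(m,m,n)))).
Delete trivial equation 3 =?= 3.
Delete trivial equation m =?= m.
Delete trivial equation s(n) =?= s(n).
Decompose node/3: tree(3,n) =?= tree(3,n),  tree(n,Y1) =?= tree(n,s(n)),  plus(S,n) =?= plus(s(n),n).
Delete trivial equation tree(3,n) =?= tree(3,n).
Decompose tree/2: n =?= n,  Y1 =?= s(n).
Delete trivial equation n =?= n.
Bind Y1 := s(n); no other remaining equation mentions Y1.
Decompose plus/2: S =?= s(n),  n =?= n.
Bind S := s(n); no other remaining equation mentions S.
Delete trivial equation n =?= n.
Decompose plus/2: tree(tree(A,3),plus(tree(3,node(n,3,X)),n)) =?= Y,  Y =?= R.
Bind Y := tree(tree(A,3),plus(tree(3,node(n,3,X)),n)); substituting into the one remaining equation that mentions Y gives: tree(tree(A,3),plus(tree(3,node(n,3,X)),n)) =?= R.
Bind R := tree(tree(A,3),plus(tree(3,node(n,3,X)),n)); no other remaining equation mentions R.
Decompose node/3: n =?= n,  tree(n,M) =?= tree(n,tree(s(n),node(n,U,U))),  plus(X,n) =?= plus(M,m).
Delete trivial equation n =?= n.
Decompose tree/2: n =?= n,  M =?= tree(s(n),node(n,U,U)).
Delete trivial equation n =?= n.
Bind M := tree(s(n),node(n,U,U)); substituting into the one remaining equation that mentions M gives: plus(X,n) =?= plus(tree(s(n),node(n,U,U)),m).
Decompose plus/2: X =?= tree(s(n),node(n,U,U)),  n =?= m.
Bind X := tree(s(n),node(n,U,U)); substituting into the one remaining equation that mentions X gives: s(s(plus(plus(A,U),node(m,m,n)))) =?= s(s(plus(plus(tree(tree(s(n),node(n,U,U)),tree(3,node(n,3,tree(s(n),node(n,U,U))))),s(m)),node(m,m,n)))). Substituting into the earlier bindings gives W := tree(3,node(n,3,tree(s(n),node(n,U,U)))), Y := tree(tree(A,3),plus(tree(3,node(n,3,tree(s(n),node(n,U,U)))),n)), R := tree(tree(A,3),plus(tree(3,node(n,3,tree(s(n),node(n,U,U)))),n)).
Clash: constants n and m differ; no unifier exists.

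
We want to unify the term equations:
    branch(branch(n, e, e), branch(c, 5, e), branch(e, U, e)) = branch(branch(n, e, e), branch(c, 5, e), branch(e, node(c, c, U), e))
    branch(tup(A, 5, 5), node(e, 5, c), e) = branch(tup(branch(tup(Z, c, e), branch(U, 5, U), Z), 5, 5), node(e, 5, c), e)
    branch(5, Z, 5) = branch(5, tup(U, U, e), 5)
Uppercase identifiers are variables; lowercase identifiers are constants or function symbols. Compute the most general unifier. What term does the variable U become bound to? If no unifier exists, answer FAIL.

Decompose branch/3: branch(n, e, e) = branch(n, e, e),  branch(c, 5, e) = branch(c, 5, e),  branch(e, U, e) = branch(e, node(c, c, U), e).
Delete trivial equation branch(n, e, e) = branch(n, e, e).
Delete trivial equation branch(c, 5, e) = branch(c, 5, e).
Decompose branch/3: e = e,  U = node(c, c, U),  e = e.
Delete trivial equation e = e.
Occurs check fails: U occurs in node(c, c, U); the equation U = node(c, c, U) has no finite solution.

FAIL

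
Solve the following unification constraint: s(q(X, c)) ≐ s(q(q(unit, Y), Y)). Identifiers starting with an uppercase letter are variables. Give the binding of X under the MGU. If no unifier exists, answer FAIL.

q(unit, c)

Decompose s/1: q(X, c) ≐ q(q(unit, Y), Y).
Decompose q/2: X ≐ q(unit, Y),  c ≐ Y.
Bind X := q(unit, Y); no other remaining equation mentions X.
Bind Y := c. Substituting into the earlier binding gives X := q(unit, c).
MGU = { X := q(unit, c), Y := c }, so X := q(unit, c).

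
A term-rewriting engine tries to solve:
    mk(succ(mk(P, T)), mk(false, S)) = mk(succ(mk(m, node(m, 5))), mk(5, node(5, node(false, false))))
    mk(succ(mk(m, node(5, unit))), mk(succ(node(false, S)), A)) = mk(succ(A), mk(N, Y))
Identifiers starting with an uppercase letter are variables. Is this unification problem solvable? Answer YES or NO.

NO

Decompose mk/2: succ(mk(P, T)) = succ(mk(m, node(m, 5))),  mk(false, S) = mk(5, node(5, node(false, false))).
Decompose succ/1: mk(P, T) = mk(m, node(m, 5)).
Decompose mk/2: P = m,  T = node(m, 5).
Bind P := m; no other remaining equation mentions P.
Bind T := node(m, 5); no other remaining equation mentions T.
Decompose mk/2: false = 5,  S = node(5, node(false, false)).
Clash: constants false and 5 differ; no unifier exists.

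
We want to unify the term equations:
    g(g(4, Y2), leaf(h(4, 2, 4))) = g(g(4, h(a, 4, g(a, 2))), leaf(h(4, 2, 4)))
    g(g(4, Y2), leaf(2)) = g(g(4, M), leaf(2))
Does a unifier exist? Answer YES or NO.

YES

Decompose g/2: g(4, Y2) = g(4, h(a, 4, g(a, 2))),  leaf(h(4, 2, 4)) = leaf(h(4, 2, 4)).
Decompose g/2: 4 = 4,  Y2 = h(a, 4, g(a, 2)).
Delete trivial equation 4 = 4.
Bind Y2 := h(a, 4, g(a, 2)); substituting into the one remaining equation that mentions Y2 gives: g(g(4, h(a, 4, g(a, 2))), leaf(2)) = g(g(4, M), leaf(2)).
Delete trivial equation leaf(h(4, 2, 4)) = leaf(h(4, 2, 4)).
Decompose g/2: g(4, h(a, 4, g(a, 2))) = g(4, M),  leaf(2) = leaf(2).
Decompose g/2: 4 = 4,  h(a, 4, g(a, 2)) = M.
Delete trivial equation 4 = 4.
Bind M := h(a, 4, g(a, 2)); no other remaining equation mentions M.
Delete trivial equation leaf(2) = leaf(2).
No equations remain and no clash or occurs-check failure arose, so a unifier exists.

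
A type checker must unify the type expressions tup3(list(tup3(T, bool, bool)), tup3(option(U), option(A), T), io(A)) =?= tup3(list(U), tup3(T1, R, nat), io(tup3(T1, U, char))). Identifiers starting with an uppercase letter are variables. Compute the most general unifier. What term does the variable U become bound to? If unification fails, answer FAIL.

tup3(nat, bool, bool)

Decompose tup3/3: list(tup3(T, bool, bool)) =?= list(U),  tup3(option(U), option(A), T) =?= tup3(T1, R, nat),  io(A) =?= io(tup3(T1, U, char)).
Decompose list/1: tup3(T, bool, bool) =?= U.
Bind U := tup3(T, bool, bool); substituting into the remaining equations gives: tup3(option(tup3(T, bool, bool)), option(A), T) =?= tup3(T1, R, nat),  io(A) =?= io(tup3(T1, tup3(T, bool, bool), char)).
Decompose tup3/3: option(tup3(T, bool, bool)) =?= T1,  option(A) =?= R,  T =?= nat.
Bind T1 := option(tup3(T, bool, bool)); substituting into the one remaining equation that mentions T1 gives: io(A) =?= io(tup3(option(tup3(T, bool, bool)), tup3(T, bool, bool), char)).
Bind R := option(A); no other remaining equation mentions R.
Bind T := nat; substituting into the remaining equation gives: io(A) =?= io(tup3(option(tup3(nat, bool, bool)), tup3(nat, bool, bool), char)). Substituting into the earlier bindings gives U := tup3(nat, bool, bool), T1 := option(tup3(nat, bool, bool)).
Decompose io/1: A =?= tup3(option(tup3(nat, bool, bool)), tup3(nat, bool, bool), char).
Bind A := tup3(option(tup3(nat, bool, bool)), tup3(nat, bool, bool), char). Substituting into the earlier binding gives R := option(tup3(option(tup3(nat, bool, bool)), tup3(nat, bool, bool), char)).
MGU = { U ↦ tup3(nat, bool, bool), T1 ↦ option(tup3(nat, bool, bool)), R ↦ option(tup3(option(tup3(nat, bool, bool)), tup3(nat, bool, bool), char)), T ↦ nat, A ↦ tup3(option(tup3(nat, bool, bool)), tup3(nat, bool, bool), char) }, so U ↦ tup3(nat, bool, bool).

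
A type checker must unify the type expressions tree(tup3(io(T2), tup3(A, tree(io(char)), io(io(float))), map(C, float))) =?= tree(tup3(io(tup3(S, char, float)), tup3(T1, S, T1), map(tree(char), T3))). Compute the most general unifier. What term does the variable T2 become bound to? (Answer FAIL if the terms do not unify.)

tup3(tree(io(char)), char, float)

Decompose tree/1: tup3(io(T2), tup3(A, tree(io(char)), io(io(float))), map(C, float)) =?= tup3(io(tup3(S, char, float)), tup3(T1, S, T1), map(tree(char), T3)).
Decompose tup3/3: io(T2) =?= io(tup3(S, char, float)),  tup3(A, tree(io(char)), io(io(float))) =?= tup3(T1, S, T1),  map(C, float) =?= map(tree(char), T3).
Decompose io/1: T2 =?= tup3(S, char, float).
Bind T2 := tup3(S, char, float); no other remaining equation mentions T2.
Decompose tup3/3: A =?= T1,  tree(io(char)) =?= S,  io(io(float)) =?= T1.
Bind A := T1; no other remaining equation mentions A.
Bind S := tree(io(char)); no other remaining equation mentions S. Substituting into the earlier binding gives T2 := tup3(tree(io(char)), char, float).
Bind T1 := io(io(float)); no other remaining equation mentions T1. Substituting into the earlier binding gives A := io(io(float)).
Decompose map/2: C =?= tree(char),  float =?= T3.
Bind C := tree(char); no other remaining equation mentions C.
Bind T3 := float.
MGU = { T2 -> tup3(tree(io(char)), char, float), A -> io(io(float)), S -> tree(io(char)), T1 -> io(io(float)), C -> tree(char), T3 -> float }, so T2 -> tup3(tree(io(char)), char, float).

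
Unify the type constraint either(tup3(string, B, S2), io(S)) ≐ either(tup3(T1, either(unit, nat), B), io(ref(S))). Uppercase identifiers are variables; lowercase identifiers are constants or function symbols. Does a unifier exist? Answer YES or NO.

NO

Decompose either/2: tup3(string, B, S2) ≐ tup3(T1, either(unit, nat), B),  io(S) ≐ io(ref(S)).
Decompose tup3/3: string ≐ T1,  B ≐ either(unit, nat),  S2 ≐ B.
Bind T1 := string; no other remaining equation mentions T1.
Bind B := either(unit, nat); substituting into the one remaining equation that mentions B gives: S2 ≐ either(unit, nat).
Bind S2 := either(unit, nat); no other remaining equation mentions S2.
Decompose io/1: S ≐ ref(S).
Occurs check fails: S occurs in ref(S); the equation S ≐ ref(S) has no finite solution.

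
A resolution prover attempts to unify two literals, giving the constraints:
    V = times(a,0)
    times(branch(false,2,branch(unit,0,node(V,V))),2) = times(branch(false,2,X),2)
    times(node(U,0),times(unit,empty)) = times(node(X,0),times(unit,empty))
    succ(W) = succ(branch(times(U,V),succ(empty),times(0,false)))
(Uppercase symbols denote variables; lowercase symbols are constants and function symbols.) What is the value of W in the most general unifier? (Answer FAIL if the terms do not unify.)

branch(times(branch(unit,0,node(times(a,0),times(a,0))),times(a,0)),succ(empty),times(0,false))

Bind V := times(a,0); substituting into the 2 remaining equations that mention V gives: times(branch(false,2,branch(unit,0,node(times(a,0),times(a,0)))),2) = times(branch(false,2,X),2),  succ(W) = succ(branch(times(U,times(a,0)),succ(empty),times(0,false))).
Decompose times/2: branch(false,2,branch(unit,0,node(times(a,0),times(a,0)))) = branch(false,2,X),  2 = 2.
Decompose branch/3: false = false,  2 = 2,  branch(unit,0,node(times(a,0),times(a,0))) = X.
Delete trivial equation false = false.
Delete trivial equation 2 = 2.
Bind X := branch(unit,0,node(times(a,0),times(a,0))); substituting into the one remaining equation that mentions X gives: times(node(U,0),times(unit,empty)) = times(node(branch(unit,0,node(times(a,0),times(a,0))),0),times(unit,empty)).
Delete trivial equation 2 = 2.
Decompose times/2: node(U,0) = node(branch(unit,0,node(times(a,0),times(a,0))),0),  times(unit,empty) = times(unit,empty).
Decompose node/2: U = branch(unit,0,node(times(a,0),times(a,0))),  0 = 0.
Bind U := branch(unit,0,node(times(a,0),times(a,0))); substituting into the one remaining equation that mentions U gives: succ(W) = succ(branch(times(branch(unit,0,node(times(a,0),times(a,0))),times(a,0)),succ(empty),times(0,false))).
Delete trivial equation 0 = 0.
Delete trivial equation times(unit,empty) = times(unit,empty).
Decompose succ/1: W = branch(times(branch(unit,0,node(times(a,0),times(a,0))),times(a,0)),succ(empty),times(0,false)).
Bind W := branch(times(branch(unit,0,node(times(a,0),times(a,0))),times(a,0)),succ(empty),times(0,false)).
MGU = { V -> times(a,0), X -> branch(unit,0,node(times(a,0),times(a,0))), U -> branch(unit,0,node(times(a,0),times(a,0))), W -> branch(times(branch(unit,0,node(times(a,0),times(a,0))),times(a,0)),succ(empty),times(0,false)) }, so W -> branch(times(branch(unit,0,node(times(a,0),times(a,0))),times(a,0)),succ(empty),times(0,false)).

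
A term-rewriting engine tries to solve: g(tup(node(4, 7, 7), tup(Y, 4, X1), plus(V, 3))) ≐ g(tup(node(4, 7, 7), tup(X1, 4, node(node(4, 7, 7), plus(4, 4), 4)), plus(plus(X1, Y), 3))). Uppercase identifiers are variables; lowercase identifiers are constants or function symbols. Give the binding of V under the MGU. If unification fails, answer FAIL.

plus(node(node(4, 7, 7), plus(4, 4), 4), node(node(4, 7, 7), plus(4, 4), 4))

Decompose g/1: tup(node(4, 7, 7), tup(Y, 4, X1), plus(V, 3)) ≐ tup(node(4, 7, 7), tup(X1, 4, node(node(4, 7, 7), plus(4, 4), 4)), plus(plus(X1, Y), 3)).
Decompose tup/3: node(4, 7, 7) ≐ node(4, 7, 7),  tup(Y, 4, X1) ≐ tup(X1, 4, node(node(4, 7, 7), plus(4, 4), 4)),  plus(V, 3) ≐ plus(plus(X1, Y), 3).
Delete trivial equation node(4, 7, 7) ≐ node(4, 7, 7).
Decompose tup/3: Y ≐ X1,  4 ≐ 4,  X1 ≐ node(node(4, 7, 7), plus(4, 4), 4).
Bind Y := X1; substituting into the one remaining equation that mentions Y gives: plus(V, 3) ≐ plus(plus(X1, X1), 3).
Delete trivial equation 4 ≐ 4.
Bind X1 := node(node(4, 7, 7), plus(4, 4), 4); substituting into the remaining equation gives: plus(V, 3) ≐ plus(plus(node(node(4, 7, 7), plus(4, 4), 4), node(node(4, 7, 7), plus(4, 4), 4)), 3). Substituting into the earlier binding gives Y := node(node(4, 7, 7), plus(4, 4), 4).
Decompose plus/2: V ≐ plus(node(node(4, 7, 7), plus(4, 4), 4), node(node(4, 7, 7), plus(4, 4), 4)),  3 ≐ 3.
Bind V := plus(node(node(4, 7, 7), plus(4, 4), 4), node(node(4, 7, 7), plus(4, 4), 4)); no other remaining equation mentions V.
Delete trivial equation 3 ≐ 3.
MGU = { Y := node(node(4, 7, 7), plus(4, 4), 4), X1 := node(node(4, 7, 7), plus(4, 4), 4), V := plus(node(node(4, 7, 7), plus(4, 4), 4), node(node(4, 7, 7), plus(4, 4), 4)) }, so V := plus(node(node(4, 7, 7), plus(4, 4), 4), node(node(4, 7, 7), plus(4, 4), 4)).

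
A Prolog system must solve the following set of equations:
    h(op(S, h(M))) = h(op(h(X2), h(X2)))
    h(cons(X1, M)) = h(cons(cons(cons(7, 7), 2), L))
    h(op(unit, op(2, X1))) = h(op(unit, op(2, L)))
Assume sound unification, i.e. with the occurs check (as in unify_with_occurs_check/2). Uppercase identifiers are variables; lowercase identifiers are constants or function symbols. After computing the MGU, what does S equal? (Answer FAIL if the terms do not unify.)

Decompose h/1: op(S, h(M)) = op(h(X2), h(X2)).
Decompose op/2: S = h(X2),  h(M) = h(X2).
Bind S := h(X2); no other remaining equation mentions S.
Decompose h/1: M = X2.
Bind M := X2; substituting into the one remaining equation that mentions M gives: h(cons(X1, X2)) = h(cons(cons(cons(7, 7), 2), L)).
Decompose h/1: cons(X1, X2) = cons(cons(cons(7, 7), 2), L).
Decompose cons/2: X1 = cons(cons(7, 7), 2),  X2 = L.
Bind X1 := cons(cons(7, 7), 2); substituting into the one remaining equation that mentions X1 gives: h(op(unit, op(2, cons(cons(7, 7), 2)))) = h(op(unit, op(2, L))).
Bind X2 := L; no other remaining equation mentions X2. Substituting into the earlier bindings gives S := h(L), M := L.
Decompose h/1: op(unit, op(2, cons(cons(7, 7), 2))) = op(unit, op(2, L)).
Decompose op/2: unit = unit,  op(2, cons(cons(7, 7), 2)) = op(2, L).
Delete trivial equation unit = unit.
Decompose op/2: 2 = 2,  cons(cons(7, 7), 2) = L.
Delete trivial equation 2 = 2.
Bind L := cons(cons(7, 7), 2). Substituting into the earlier bindings gives S := h(cons(cons(7, 7), 2)), M := cons(cons(7, 7), 2), X2 := cons(cons(7, 7), 2).
MGU = { S ↦ h(cons(cons(7, 7), 2)), M ↦ cons(cons(7, 7), 2), X1 ↦ cons(cons(7, 7), 2), X2 ↦ cons(cons(7, 7), 2), L ↦ cons(cons(7, 7), 2) }, so S ↦ h(cons(cons(7, 7), 2)).

h(cons(cons(7, 7), 2))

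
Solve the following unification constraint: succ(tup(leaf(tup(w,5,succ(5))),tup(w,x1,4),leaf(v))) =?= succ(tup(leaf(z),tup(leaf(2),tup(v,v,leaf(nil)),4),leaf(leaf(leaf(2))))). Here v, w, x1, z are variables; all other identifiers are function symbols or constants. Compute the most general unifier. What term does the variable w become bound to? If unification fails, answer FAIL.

Decompose succ/1: tup(leaf(tup(w,5,succ(5))),tup(w,x1,4),leaf(v)) =?= tup(leaf(z),tup(leaf(2),tup(v,v,leaf(nil)),4),leaf(leaf(leaf(2)))).
Decompose tup/3: leaf(tup(w,5,succ(5))) =?= leaf(z),  tup(w,x1,4) =?= tup(leaf(2),tup(v,v,leaf(nil)),4),  leaf(v) =?= leaf(leaf(leaf(2))).
Decompose leaf/1: tup(w,5,succ(5)) =?= z.
Bind z := tup(w,5,succ(5)); no other remaining equation mentions z.
Decompose tup/3: w =?= leaf(2),  x1 =?= tup(v,v,leaf(nil)),  4 =?= 4.
Bind w := leaf(2); no other remaining equation mentions w. Substituting into the earlier binding gives z := tup(leaf(2),5,succ(5)).
Bind x1 := tup(v,v,leaf(nil)); no other remaining equation mentions x1.
Delete trivial equation 4 =?= 4.
Decompose leaf/1: v =?= leaf(leaf(2)).
Bind v := leaf(leaf(2)). Substituting into the earlier binding gives x1 := tup(leaf(leaf(2)),leaf(leaf(2)),leaf(nil)).
MGU = { z ↦ tup(leaf(2),5,succ(5)), w ↦ leaf(2), x1 ↦ tup(leaf(leaf(2)),leaf(leaf(2)),leaf(nil)), v ↦ leaf(leaf(2)) }, so w ↦ leaf(2).

leaf(2)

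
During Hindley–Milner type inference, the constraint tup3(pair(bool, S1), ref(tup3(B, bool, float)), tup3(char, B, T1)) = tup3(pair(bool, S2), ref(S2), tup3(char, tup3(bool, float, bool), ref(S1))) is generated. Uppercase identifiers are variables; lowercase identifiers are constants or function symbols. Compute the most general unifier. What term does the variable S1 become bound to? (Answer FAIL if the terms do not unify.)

tup3(tup3(bool, float, bool), bool, float)

Decompose tup3/3: pair(bool, S1) = pair(bool, S2),  ref(tup3(B, bool, float)) = ref(S2),  tup3(char, B, T1) = tup3(char, tup3(bool, float, bool), ref(S1)).
Decompose pair/2: bool = bool,  S1 = S2.
Delete trivial equation bool = bool.
Bind S1 := S2; substituting into the one remaining equation that mentions S1 gives: tup3(char, B, T1) = tup3(char, tup3(bool, float, bool), ref(S2)).
Decompose ref/1: tup3(B, bool, float) = S2.
Bind S2 := tup3(B, bool, float); substituting into the remaining equation gives: tup3(char, B, T1) = tup3(char, tup3(bool, float, bool), ref(tup3(B, bool, float))). Substituting into the earlier binding gives S1 := tup3(B, bool, float).
Decompose tup3/3: char = char,  B = tup3(bool, float, bool),  T1 = ref(tup3(B, bool, float)).
Delete trivial equation char = char.
Bind B := tup3(bool, float, bool); substituting into the remaining equation gives: T1 = ref(tup3(tup3(bool, float, bool), bool, float)). Substituting into the earlier bindings gives S1 := tup3(tup3(bool, float, bool), bool, float), S2 := tup3(tup3(bool, float, bool), bool, float).
Bind T1 := ref(tup3(tup3(bool, float, bool), bool, float)).
MGU = { S1 -> tup3(tup3(bool, float, bool), bool, float), S2 -> tup3(tup3(bool, float, bool), bool, float), B -> tup3(bool, float, bool), T1 -> ref(tup3(tup3(bool, float, bool), bool, float)) }, so S1 -> tup3(tup3(bool, float, bool), bool, float).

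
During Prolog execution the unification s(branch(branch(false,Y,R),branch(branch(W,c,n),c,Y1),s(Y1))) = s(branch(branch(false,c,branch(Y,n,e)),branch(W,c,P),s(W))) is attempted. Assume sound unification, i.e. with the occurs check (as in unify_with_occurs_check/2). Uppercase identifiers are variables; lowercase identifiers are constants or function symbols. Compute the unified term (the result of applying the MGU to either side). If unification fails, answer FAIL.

FAIL

Decompose s/1: branch(branch(false,Y,R),branch(branch(W,c,n),c,Y1),s(Y1)) = branch(branch(false,c,branch(Y,n,e)),branch(W,c,P),s(W)).
Decompose branch/3: branch(false,Y,R) = branch(false,c,branch(Y,n,e)),  branch(branch(W,c,n),c,Y1) = branch(W,c,P),  s(Y1) = s(W).
Decompose branch/3: false = false,  Y = c,  R = branch(Y,n,e).
Delete trivial equation false = false.
Bind Y := c; substituting into the one remaining equation that mentions Y gives: R = branch(c,n,e).
Bind R := branch(c,n,e); no other remaining equation mentions R.
Decompose branch/3: branch(W,c,n) = W,  c = c,  Y1 = P.
Occurs check fails: W occurs in branch(W,c,n); the equation W = branch(W,c,n) has no finite solution.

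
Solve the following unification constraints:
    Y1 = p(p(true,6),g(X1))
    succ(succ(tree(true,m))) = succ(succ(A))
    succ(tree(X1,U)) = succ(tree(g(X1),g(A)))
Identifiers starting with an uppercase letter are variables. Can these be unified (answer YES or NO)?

Bind Y1 := p(p(true,6),g(X1)); no other remaining equation mentions Y1.
Decompose succ/1: succ(tree(true,m)) = succ(A).
Decompose succ/1: tree(true,m) = A.
Bind A := tree(true,m); substituting into the remaining equation gives: succ(tree(X1,U)) = succ(tree(g(X1),g(tree(true,m)))).
Decompose succ/1: tree(X1,U) = tree(g(X1),g(tree(true,m))).
Decompose tree/2: X1 = g(X1),  U = g(tree(true,m)).
Occurs check fails: X1 occurs in g(X1); the equation X1 = g(X1) has no finite solution.

NO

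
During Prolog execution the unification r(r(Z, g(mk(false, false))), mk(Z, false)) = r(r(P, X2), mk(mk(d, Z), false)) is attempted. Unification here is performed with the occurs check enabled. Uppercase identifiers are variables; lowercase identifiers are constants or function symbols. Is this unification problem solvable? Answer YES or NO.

Decompose r/2: r(Z, g(mk(false, false))) = r(P, X2),  mk(Z, false) = mk(mk(d, Z), false).
Decompose r/2: Z = P,  g(mk(false, false)) = X2.
Bind Z := P; substituting into the one remaining equation that mentions Z gives: mk(P, false) = mk(mk(d, P), false).
Bind X2 := g(mk(false, false)); no other remaining equation mentions X2.
Decompose mk/2: P = mk(d, P),  false = false.
Occurs check fails: P occurs in mk(d, P); the equation P = mk(d, P) has no finite solution.

NO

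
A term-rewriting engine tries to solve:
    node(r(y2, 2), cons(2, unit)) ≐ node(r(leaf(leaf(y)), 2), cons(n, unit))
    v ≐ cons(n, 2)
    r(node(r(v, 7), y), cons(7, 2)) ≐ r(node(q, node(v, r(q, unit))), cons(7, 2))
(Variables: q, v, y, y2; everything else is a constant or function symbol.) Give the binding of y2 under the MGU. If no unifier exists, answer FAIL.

Decompose node/2: r(y2, 2) ≐ r(leaf(leaf(y)), 2),  cons(2, unit) ≐ cons(n, unit).
Decompose r/2: y2 ≐ leaf(leaf(y)),  2 ≐ 2.
Bind y2 := leaf(leaf(y)); no other remaining equation mentions y2.
Delete trivial equation 2 ≐ 2.
Decompose cons/2: 2 ≐ n,  unit ≐ unit.
Clash: constants 2 and n differ; no unifier exists.

FAIL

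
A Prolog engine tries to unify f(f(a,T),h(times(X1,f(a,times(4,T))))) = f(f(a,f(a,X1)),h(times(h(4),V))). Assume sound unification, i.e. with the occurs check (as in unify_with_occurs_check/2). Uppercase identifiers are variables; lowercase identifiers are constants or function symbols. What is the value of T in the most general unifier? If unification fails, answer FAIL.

f(a,h(4))

Decompose f/2: f(a,T) = f(a,f(a,X1)),  h(times(X1,f(a,times(4,T)))) = h(times(h(4),V)).
Decompose f/2: a = a,  T = f(a,X1).
Delete trivial equation a = a.
Bind T := f(a,X1); substituting into the remaining equation gives: h(times(X1,f(a,times(4,f(a,X1))))) = h(times(h(4),V)).
Decompose h/1: times(X1,f(a,times(4,f(a,X1)))) = times(h(4),V).
Decompose times/2: X1 = h(4),  f(a,times(4,f(a,X1))) = V.
Bind X1 := h(4); substituting into the remaining equation gives: f(a,times(4,f(a,h(4)))) = V. Substituting into the earlier binding gives T := f(a,h(4)).
Bind V := f(a,times(4,f(a,h(4)))).
MGU = { T = f(a,h(4)), X1 = h(4), V = f(a,times(4,f(a,h(4)))) }, so T = f(a,h(4)).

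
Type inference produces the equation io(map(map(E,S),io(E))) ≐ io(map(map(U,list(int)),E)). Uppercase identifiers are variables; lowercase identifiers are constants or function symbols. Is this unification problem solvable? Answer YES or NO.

Decompose io/1: map(map(E,S),io(E)) ≐ map(map(U,list(int)),E).
Decompose map/2: map(E,S) ≐ map(U,list(int)),  io(E) ≐ E.
Decompose map/2: E ≐ U,  S ≐ list(int).
Bind E := U; substituting into the one remaining equation that mentions E gives: io(U) ≐ U.
Bind S := list(int); no other remaining equation mentions S.
Occurs check fails: U occurs in io(U); the equation U ≐ io(U) has no finite solution.

NO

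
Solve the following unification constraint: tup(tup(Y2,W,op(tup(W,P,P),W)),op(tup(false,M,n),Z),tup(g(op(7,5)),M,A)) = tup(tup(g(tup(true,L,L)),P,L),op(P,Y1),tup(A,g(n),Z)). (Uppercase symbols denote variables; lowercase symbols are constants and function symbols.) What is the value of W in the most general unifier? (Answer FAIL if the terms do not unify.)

Decompose tup/3: tup(Y2,W,op(tup(W,P,P),W)) = tup(g(tup(true,L,L)),P,L),  op(tup(false,M,n),Z) = op(P,Y1),  tup(g(op(7,5)),M,A) = tup(A,g(n),Z).
Decompose tup/3: Y2 = g(tup(true,L,L)),  W = P,  op(tup(W,P,P),W) = L.
Bind Y2 := g(tup(true,L,L)); no other remaining equation mentions Y2.
Bind W := P; substituting into the one remaining equation that mentions W gives: op(tup(P,P,P),P) = L.
Bind L := op(tup(P,P,P),P); no other remaining equation mentions L. Substituting into the earlier binding gives Y2 := g(tup(true,op(tup(P,P,P),P),op(tup(P,P,P),P))).
Decompose op/2: tup(false,M,n) = P,  Z = Y1.
Bind P := tup(false,M,n); no other remaining equation mentions P. Substituting into the earlier bindings gives Y2 := g(tup(true,op(tup(tup(false,M,n),tup(false,M,n),tup(false,M,n)),tup(false,M,n)),op(tup(tup(false,M,n),tup(false,M,n),tup(false,M,n)),tup(false,M,n)))), W := tup(false,M,n), L := op(tup(tup(false,M,n),tup(false,M,n),tup(false,M,n)),tup(false,M,n)).
Bind Z := Y1; substituting into the remaining equation gives: tup(g(op(7,5)),M,A) = tup(A,g(n),Y1).
Decompose tup/3: g(op(7,5)) = A,  M = g(n),  A = Y1.
Bind A := g(op(7,5)); substituting into the one remaining equation that mentions A gives: g(op(7,5)) = Y1.
Bind M := g(n); no other remaining equation mentions M. Substituting into the earlier bindings gives Y2 := g(tup(true,op(tup(tup(false,g(n),n),tup(false,g(n),n),tup(false,g(n),n)),tup(false,g(n),n)),op(tup(tup(false,g(n),n),tup(false,g(n),n),tup(false,g(n),n)),tup(false,g(n),n)))), W := tup(false,g(n),n), L := op(tup(tup(false,g(n),n),tup(false,g(n),n),tup(false,g(n),n)),tup(false,g(n),n)), P := tup(false,g(n),n).
Bind Y1 := g(op(7,5)). Substituting into the earlier binding gives Z := g(op(7,5)).
MGU = { Y2 ↦ g(tup(true,op(tup(tup(false,g(n),n),tup(false,g(n),n),tup(false,g(n),n)),tup(false,g(n),n)),op(tup(tup(false,g(n),n),tup(false,g(n),n),tup(false,g(n),n)),tup(false,g(n),n)))), W ↦ tup(false,g(n),n), L ↦ op(tup(tup(false,g(n),n),tup(false,g(n),n),tup(false,g(n),n)),tup(false,g(n),n)), P ↦ tup(false,g(n),n), Z ↦ g(op(7,5)), A ↦ g(op(7,5)), M ↦ g(n), Y1 ↦ g(op(7,5)) }, so W ↦ tup(false,g(n),n).

tup(false,g(n),n)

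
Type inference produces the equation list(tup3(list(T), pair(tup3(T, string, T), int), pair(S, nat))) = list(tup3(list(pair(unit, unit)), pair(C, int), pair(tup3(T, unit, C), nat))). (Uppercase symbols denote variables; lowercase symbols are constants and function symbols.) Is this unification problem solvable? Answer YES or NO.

Decompose list/1: tup3(list(T), pair(tup3(T, string, T), int), pair(S, nat)) = tup3(list(pair(unit, unit)), pair(C, int), pair(tup3(T, unit, C), nat)).
Decompose tup3/3: list(T) = list(pair(unit, unit)),  pair(tup3(T, string, T), int) = pair(C, int),  pair(S, nat) = pair(tup3(T, unit, C), nat).
Decompose list/1: T = pair(unit, unit).
Bind T := pair(unit, unit); substituting into the remaining equations gives: pair(tup3(pair(unit, unit), string, pair(unit, unit)), int) = pair(C, int),  pair(S, nat) = pair(tup3(pair(unit, unit), unit, C), nat).
Decompose pair/2: tup3(pair(unit, unit), string, pair(unit, unit)) = C,  int = int.
Bind C := tup3(pair(unit, unit), string, pair(unit, unit)); substituting into the one remaining equation that mentions C gives: pair(S, nat) = pair(tup3(pair(unit, unit), unit, tup3(pair(unit, unit), string, pair(unit, unit))), nat).
Delete trivial equation int = int.
Decompose pair/2: S = tup3(pair(unit, unit), unit, tup3(pair(unit, unit), string, pair(unit, unit))),  nat = nat.
Bind S := tup3(pair(unit, unit), unit, tup3(pair(unit, unit), string, pair(unit, unit))); no other remaining equation mentions S.
Delete trivial equation nat = nat.
No equations remain and no clash or occurs-check failure arose, so a unifier exists.

YES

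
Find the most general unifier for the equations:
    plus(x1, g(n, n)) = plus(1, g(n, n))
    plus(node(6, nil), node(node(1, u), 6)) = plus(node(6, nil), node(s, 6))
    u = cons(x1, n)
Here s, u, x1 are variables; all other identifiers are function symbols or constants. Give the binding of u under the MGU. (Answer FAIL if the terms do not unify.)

cons(1, n)

Decompose plus/2: x1 = 1,  g(n, n) = g(n, n).
Bind x1 := 1; substituting into the one remaining equation that mentions x1 gives: u = cons(1, n).
Delete trivial equation g(n, n) = g(n, n).
Decompose plus/2: node(6, nil) = node(6, nil),  node(node(1, u), 6) = node(s, 6).
Delete trivial equation node(6, nil) = node(6, nil).
Decompose node/2: node(1, u) = s,  6 = 6.
Bind s := node(1, u); no other remaining equation mentions s.
Delete trivial equation 6 = 6.
Bind u := cons(1, n). Substituting into the earlier binding gives s := node(1, cons(1, n)).
MGU = { x1 -> 1, s -> node(1, cons(1, n)), u -> cons(1, n) }, so u -> cons(1, n).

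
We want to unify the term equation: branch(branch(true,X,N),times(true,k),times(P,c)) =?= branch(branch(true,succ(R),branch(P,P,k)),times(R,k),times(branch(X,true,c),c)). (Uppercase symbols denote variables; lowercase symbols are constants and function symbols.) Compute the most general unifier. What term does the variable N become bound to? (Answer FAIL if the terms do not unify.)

Decompose branch/3: branch(true,X,N) =?= branch(true,succ(R),branch(P,P,k)),  times(true,k) =?= times(R,k),  times(P,c) =?= times(branch(X,true,c),c).
Decompose branch/3: true =?= true,  X =?= succ(R),  N =?= branch(P,P,k).
Delete trivial equation true =?= true.
Bind X := succ(R); substituting into the one remaining equation that mentions X gives: times(P,c) =?= times(branch(succ(R),true,c),c).
Bind N := branch(P,P,k); no other remaining equation mentions N.
Decompose times/2: true =?= R,  k =?= k.
Bind R := true; substituting into the one remaining equation that mentions R gives: times(P,c) =?= times(branch(succ(true),true,c),c). Substituting into the earlier binding gives X := succ(true).
Delete trivial equation k =?= k.
Decompose times/2: P =?= branch(succ(true),true,c),  c =?= c.
Bind P := branch(succ(true),true,c); no other remaining equation mentions P. Substituting into the earlier binding gives N := branch(branch(succ(true),true,c),branch(succ(true),true,c),k).
Delete trivial equation c =?= c.
MGU = { X := succ(true), N := branch(branch(succ(true),true,c),branch(succ(true),true,c),k), R := true, P := branch(succ(true),true,c) }, so N := branch(branch(succ(true),true,c),branch(succ(true),true,c),k).

branch(branch(succ(true),true,c),branch(succ(true),true,c),k)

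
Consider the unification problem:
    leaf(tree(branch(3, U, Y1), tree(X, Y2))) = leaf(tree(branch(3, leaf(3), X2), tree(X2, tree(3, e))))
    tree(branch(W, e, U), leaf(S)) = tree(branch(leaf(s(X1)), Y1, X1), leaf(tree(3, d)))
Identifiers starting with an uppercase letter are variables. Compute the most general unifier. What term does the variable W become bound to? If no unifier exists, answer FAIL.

leaf(s(leaf(3)))

Decompose leaf/1: tree(branch(3, U, Y1), tree(X, Y2)) = tree(branch(3, leaf(3), X2), tree(X2, tree(3, e))).
Decompose tree/2: branch(3, U, Y1) = branch(3, leaf(3), X2),  tree(X, Y2) = tree(X2, tree(3, e)).
Decompose branch/3: 3 = 3,  U = leaf(3),  Y1 = X2.
Delete trivial equation 3 = 3.
Bind U := leaf(3); substituting into the one remaining equation that mentions U gives: tree(branch(W, e, leaf(3)), leaf(S)) = tree(branch(leaf(s(X1)), Y1, X1), leaf(tree(3, d))).
Bind Y1 := X2; substituting into the one remaining equation that mentions Y1 gives: tree(branch(W, e, leaf(3)), leaf(S)) = tree(branch(leaf(s(X1)), X2, X1), leaf(tree(3, d))).
Decompose tree/2: X = X2,  Y2 = tree(3, e).
Bind X := X2; no other remaining equation mentions X.
Bind Y2 := tree(3, e); no other remaining equation mentions Y2.
Decompose tree/2: branch(W, e, leaf(3)) = branch(leaf(s(X1)), X2, X1),  leaf(S) = leaf(tree(3, d)).
Decompose branch/3: W = leaf(s(X1)),  e = X2,  leaf(3) = X1.
Bind W := leaf(s(X1)); no other remaining equation mentions W.
Bind X2 := e; no other remaining equation mentions X2. Substituting into the earlier bindings gives Y1 := e, X := e.
Bind X1 := leaf(3); no other remaining equation mentions X1. Substituting into the earlier binding gives W := leaf(s(leaf(3))).
Decompose leaf/1: S = tree(3, d).
Bind S := tree(3, d).
MGU = { U := leaf(3), Y1 := e, X := e, Y2 := tree(3, e), W := leaf(s(leaf(3))), X2 := e, X1 := leaf(3), S := tree(3, d) }, so W := leaf(s(leaf(3))).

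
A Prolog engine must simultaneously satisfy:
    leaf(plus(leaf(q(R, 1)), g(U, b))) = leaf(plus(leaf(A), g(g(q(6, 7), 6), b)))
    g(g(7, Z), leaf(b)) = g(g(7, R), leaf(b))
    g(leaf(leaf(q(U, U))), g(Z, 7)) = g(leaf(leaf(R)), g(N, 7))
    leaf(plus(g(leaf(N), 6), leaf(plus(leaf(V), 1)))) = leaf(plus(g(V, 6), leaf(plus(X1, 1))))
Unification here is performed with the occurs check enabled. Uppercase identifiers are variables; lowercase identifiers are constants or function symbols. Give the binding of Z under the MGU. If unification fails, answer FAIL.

Decompose leaf/1: plus(leaf(q(R, 1)), g(U, b)) = plus(leaf(A), g(g(q(6, 7), 6), b)).
Decompose plus/2: leaf(q(R, 1)) = leaf(A),  g(U, b) = g(g(q(6, 7), 6), b).
Decompose leaf/1: q(R, 1) = A.
Bind A := q(R, 1); no other remaining equation mentions A.
Decompose g/2: U = g(q(6, 7), 6),  b = b.
Bind U := g(q(6, 7), 6); substituting into the one remaining equation that mentions U gives: g(leaf(leaf(q(g(q(6, 7), 6), g(q(6, 7), 6)))), g(Z, 7)) = g(leaf(leaf(R)), g(N, 7)).
Delete trivial equation b = b.
Decompose g/2: g(7, Z) = g(7, R),  leaf(b) = leaf(b).
Decompose g/2: 7 = 7,  Z = R.
Delete trivial equation 7 = 7.
Bind Z := R; substituting into the one remaining equation that mentions Z gives: g(leaf(leaf(q(g(q(6, 7), 6), g(q(6, 7), 6)))), g(R, 7)) = g(leaf(leaf(R)), g(N, 7)).
Delete trivial equation leaf(b) = leaf(b).
Decompose g/2: leaf(leaf(q(g(q(6, 7), 6), g(q(6, 7), 6)))) = leaf(leaf(R)),  g(R, 7) = g(N, 7).
Decompose leaf/1: leaf(q(g(q(6, 7), 6), g(q(6, 7), 6))) = leaf(R).
Decompose leaf/1: q(g(q(6, 7), 6), g(q(6, 7), 6)) = R.
Bind R := q(g(q(6, 7), 6), g(q(6, 7), 6)); substituting into the one remaining equation that mentions R gives: g(q(g(q(6, 7), 6), g(q(6, 7), 6)), 7) = g(N, 7). Substituting into the earlier bindings gives A := q(q(g(q(6, 7), 6), g(q(6, 7), 6)), 1), Z := q(g(q(6, 7), 6), g(q(6, 7), 6)).
Decompose g/2: q(g(q(6, 7), 6), g(q(6, 7), 6)) = N,  7 = 7.
Bind N := q(g(q(6, 7), 6), g(q(6, 7), 6)); substituting into the one remaining equation that mentions N gives: leaf(plus(g(leaf(q(g(q(6, 7), 6), g(q(6, 7), 6))), 6), leaf(plus(leaf(V), 1)))) = leaf(plus(g(V, 6), leaf(plus(X1, 1)))).
Delete trivial equation 7 = 7.
Decompose leaf/1: plus(g(leaf(q(g(q(6, 7), 6), g(q(6, 7), 6))), 6), leaf(plus(leaf(V), 1))) = plus(g(V, 6), leaf(plus(X1, 1))).
Decompose plus/2: g(leaf(q(g(q(6, 7), 6), g(q(6, 7), 6))), 6) = g(V, 6),  leaf(plus(leaf(V), 1)) = leaf(plus(X1, 1)).
Decompose g/2: leaf(q(g(q(6, 7), 6), g(q(6, 7), 6))) = V,  6 = 6.
Bind V := leaf(q(g(q(6, 7), 6), g(q(6, 7), 6))); substituting into the one remaining equation that mentions V gives: leaf(plus(leaf(leaf(q(g(q(6, 7), 6), g(q(6, 7), 6)))), 1)) = leaf(plus(X1, 1)).
Delete trivial equation 6 = 6.
Decompose leaf/1: plus(leaf(leaf(q(g(q(6, 7), 6), g(q(6, 7), 6)))), 1) = plus(X1, 1).
Decompose plus/2: leaf(leaf(q(g(q(6, 7), 6), g(q(6, 7), 6)))) = X1,  1 = 1.
Bind X1 := leaf(leaf(q(g(q(6, 7), 6), g(q(6, 7), 6)))); no other remaining equation mentions X1.
Delete trivial equation 1 = 1.
MGU = { A ↦ q(q(g(q(6, 7), 6), g(q(6, 7), 6)), 1), U ↦ g(q(6, 7), 6), Z ↦ q(g(q(6, 7), 6), g(q(6, 7), 6)), R ↦ q(g(q(6, 7), 6), g(q(6, 7), 6)), N ↦ q(g(q(6, 7), 6), g(q(6, 7), 6)), V ↦ leaf(q(g(q(6, 7), 6), g(q(6, 7), 6))), X1 ↦ leaf(leaf(q(g(q(6, 7), 6), g(q(6, 7), 6)))) }, so Z ↦ q(g(q(6, 7), 6), g(q(6, 7), 6)).

q(g(q(6, 7), 6), g(q(6, 7), 6))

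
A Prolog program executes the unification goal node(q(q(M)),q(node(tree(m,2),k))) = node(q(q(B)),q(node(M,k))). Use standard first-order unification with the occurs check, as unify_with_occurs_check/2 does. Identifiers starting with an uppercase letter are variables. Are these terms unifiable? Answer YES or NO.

YES

Decompose node/2: q(q(M)) = q(q(B)),  q(node(tree(m,2),k)) = q(node(M,k)).
Decompose q/1: q(M) = q(B).
Decompose q/1: M = B.
Bind M := B; substituting into the remaining equation gives: q(node(tree(m,2),k)) = q(node(B,k)).
Decompose q/1: node(tree(m,2),k) = node(B,k).
Decompose node/2: tree(m,2) = B,  k = k.
Bind B := tree(m,2); no other remaining equation mentions B. Substituting into the earlier binding gives M := tree(m,2).
Delete trivial equation k = k.
No equations remain and no clash or occurs-check failure arose, so a unifier exists.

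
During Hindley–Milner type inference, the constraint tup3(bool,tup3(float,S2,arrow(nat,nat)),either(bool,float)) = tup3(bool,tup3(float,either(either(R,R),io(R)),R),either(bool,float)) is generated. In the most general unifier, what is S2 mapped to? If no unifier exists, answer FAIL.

either(either(arrow(nat,nat),arrow(nat,nat)),io(arrow(nat,nat)))

Decompose tup3/3: bool = bool,  tup3(float,S2,arrow(nat,nat)) = tup3(float,either(either(R,R),io(R)),R),  either(bool,float) = either(bool,float).
Delete trivial equation bool = bool.
Decompose tup3/3: float = float,  S2 = either(either(R,R),io(R)),  arrow(nat,nat) = R.
Delete trivial equation float = float.
Bind S2 := either(either(R,R),io(R)); no other remaining equation mentions S2.
Bind R := arrow(nat,nat); no other remaining equation mentions R. Substituting into the earlier binding gives S2 := either(either(arrow(nat,nat),arrow(nat,nat)),io(arrow(nat,nat))).
Delete trivial equation either(bool,float) = either(bool,float).
MGU = { S2 -> either(either(arrow(nat,nat),arrow(nat,nat)),io(arrow(nat,nat))), R -> arrow(nat,nat) }, so S2 -> either(either(arrow(nat,nat),arrow(nat,nat)),io(arrow(nat,nat))).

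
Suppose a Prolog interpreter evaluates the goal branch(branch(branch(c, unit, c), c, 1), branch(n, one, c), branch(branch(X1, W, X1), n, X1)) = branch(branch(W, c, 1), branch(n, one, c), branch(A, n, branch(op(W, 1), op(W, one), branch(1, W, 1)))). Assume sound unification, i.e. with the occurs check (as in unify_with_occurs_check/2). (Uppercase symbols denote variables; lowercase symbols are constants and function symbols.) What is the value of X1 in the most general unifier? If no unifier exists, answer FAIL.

branch(op(branch(c, unit, c), 1), op(branch(c, unit, c), one), branch(1, branch(c, unit, c), 1))

Decompose branch/3: branch(branch(c, unit, c), c, 1) = branch(W, c, 1),  branch(n, one, c) = branch(n, one, c),  branch(branch(X1, W, X1), n, X1) = branch(A, n, branch(op(W, 1), op(W, one), branch(1, W, 1))).
Decompose branch/3: branch(c, unit, c) = W,  c = c,  1 = 1.
Bind W := branch(c, unit, c); substituting into the one remaining equation that mentions W gives: branch(branch(X1, branch(c, unit, c), X1), n, X1) = branch(A, n, branch(op(branch(c, unit, c), 1), op(branch(c, unit, c), one), branch(1, branch(c, unit, c), 1))).
Delete trivial equation c = c.
Delete trivial equation 1 = 1.
Delete trivial equation branch(n, one, c) = branch(n, one, c).
Decompose branch/3: branch(X1, branch(c, unit, c), X1) = A,  n = n,  X1 = branch(op(branch(c, unit, c), 1), op(branch(c, unit, c), one), branch(1, branch(c, unit, c), 1)).
Bind A := branch(X1, branch(c, unit, c), X1); no other remaining equation mentions A.
Delete trivial equation n = n.
Bind X1 := branch(op(branch(c, unit, c), 1), op(branch(c, unit, c), one), branch(1, branch(c, unit, c), 1)). Substituting into the earlier binding gives A := branch(branch(op(branch(c, unit, c), 1), op(branch(c, unit, c), one), branch(1, branch(c, unit, c), 1)), branch(c, unit, c), branch(op(branch(c, unit, c), 1), op(branch(c, unit, c), one), branch(1, branch(c, unit, c), 1))).
MGU = { W = branch(c, unit, c), A = branch(branch(op(branch(c, unit, c), 1), op(branch(c, unit, c), one), branch(1, branch(c, unit, c), 1)), branch(c, unit, c), branch(op(branch(c, unit, c), 1), op(branch(c, unit, c), one), branch(1, branch(c, unit, c), 1))), X1 = branch(op(branch(c, unit, c), 1), op(branch(c, unit, c), one), branch(1, branch(c, unit, c), 1)) }, so X1 = branch(op(branch(c, unit, c), 1), op(branch(c, unit, c), one), branch(1, branch(c, unit, c), 1)).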